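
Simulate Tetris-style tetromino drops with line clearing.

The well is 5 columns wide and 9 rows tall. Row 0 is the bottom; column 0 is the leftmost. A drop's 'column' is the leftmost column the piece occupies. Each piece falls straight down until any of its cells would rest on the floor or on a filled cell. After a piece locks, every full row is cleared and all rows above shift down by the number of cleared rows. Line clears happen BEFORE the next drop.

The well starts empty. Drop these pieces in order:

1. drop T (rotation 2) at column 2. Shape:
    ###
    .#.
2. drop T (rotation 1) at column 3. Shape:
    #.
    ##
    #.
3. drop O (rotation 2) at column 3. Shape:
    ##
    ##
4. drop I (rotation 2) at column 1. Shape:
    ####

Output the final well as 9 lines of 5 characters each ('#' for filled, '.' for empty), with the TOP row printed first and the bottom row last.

Answer: .....
.####
...##
...##
...#.
...##
...#.
..###
...#.

Derivation:
Drop 1: T rot2 at col 2 lands with bottom-row=0; cleared 0 line(s) (total 0); column heights now [0 0 2 2 2], max=2
Drop 2: T rot1 at col 3 lands with bottom-row=2; cleared 0 line(s) (total 0); column heights now [0 0 2 5 4], max=5
Drop 3: O rot2 at col 3 lands with bottom-row=5; cleared 0 line(s) (total 0); column heights now [0 0 2 7 7], max=7
Drop 4: I rot2 at col 1 lands with bottom-row=7; cleared 0 line(s) (total 0); column heights now [0 8 8 8 8], max=8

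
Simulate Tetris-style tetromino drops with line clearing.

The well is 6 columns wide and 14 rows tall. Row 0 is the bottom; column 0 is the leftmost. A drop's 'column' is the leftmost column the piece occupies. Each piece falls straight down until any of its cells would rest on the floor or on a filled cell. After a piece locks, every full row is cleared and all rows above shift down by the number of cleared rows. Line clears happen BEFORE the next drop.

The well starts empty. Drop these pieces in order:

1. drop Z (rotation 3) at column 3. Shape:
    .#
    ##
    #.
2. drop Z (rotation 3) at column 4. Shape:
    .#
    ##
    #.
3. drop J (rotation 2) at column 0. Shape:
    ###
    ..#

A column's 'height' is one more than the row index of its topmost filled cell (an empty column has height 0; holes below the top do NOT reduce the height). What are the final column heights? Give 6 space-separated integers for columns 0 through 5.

Answer: 2 2 2 2 5 6

Derivation:
Drop 1: Z rot3 at col 3 lands with bottom-row=0; cleared 0 line(s) (total 0); column heights now [0 0 0 2 3 0], max=3
Drop 2: Z rot3 at col 4 lands with bottom-row=3; cleared 0 line(s) (total 0); column heights now [0 0 0 2 5 6], max=6
Drop 3: J rot2 at col 0 lands with bottom-row=0; cleared 0 line(s) (total 0); column heights now [2 2 2 2 5 6], max=6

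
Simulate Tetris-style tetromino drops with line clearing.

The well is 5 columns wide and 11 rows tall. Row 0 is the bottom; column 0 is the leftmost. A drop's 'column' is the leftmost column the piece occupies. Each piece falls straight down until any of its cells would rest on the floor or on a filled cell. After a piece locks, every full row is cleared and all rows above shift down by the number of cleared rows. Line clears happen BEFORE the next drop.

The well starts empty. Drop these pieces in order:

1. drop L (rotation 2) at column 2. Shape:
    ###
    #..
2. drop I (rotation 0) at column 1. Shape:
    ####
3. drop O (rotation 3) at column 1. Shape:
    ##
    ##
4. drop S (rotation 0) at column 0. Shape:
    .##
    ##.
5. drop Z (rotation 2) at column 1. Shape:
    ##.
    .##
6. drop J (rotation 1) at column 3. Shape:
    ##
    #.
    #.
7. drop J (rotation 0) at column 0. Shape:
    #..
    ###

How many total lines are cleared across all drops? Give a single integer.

Drop 1: L rot2 at col 2 lands with bottom-row=0; cleared 0 line(s) (total 0); column heights now [0 0 2 2 2], max=2
Drop 2: I rot0 at col 1 lands with bottom-row=2; cleared 0 line(s) (total 0); column heights now [0 3 3 3 3], max=3
Drop 3: O rot3 at col 1 lands with bottom-row=3; cleared 0 line(s) (total 0); column heights now [0 5 5 3 3], max=5
Drop 4: S rot0 at col 0 lands with bottom-row=5; cleared 0 line(s) (total 0); column heights now [6 7 7 3 3], max=7
Drop 5: Z rot2 at col 1 lands with bottom-row=7; cleared 0 line(s) (total 0); column heights now [6 9 9 8 3], max=9
Drop 6: J rot1 at col 3 lands with bottom-row=8; cleared 0 line(s) (total 0); column heights now [6 9 9 11 11], max=11
Drop 7: J rot0 at col 0 lands with bottom-row=9; cleared 0 line(s) (total 0); column heights now [11 10 10 11 11], max=11

Answer: 0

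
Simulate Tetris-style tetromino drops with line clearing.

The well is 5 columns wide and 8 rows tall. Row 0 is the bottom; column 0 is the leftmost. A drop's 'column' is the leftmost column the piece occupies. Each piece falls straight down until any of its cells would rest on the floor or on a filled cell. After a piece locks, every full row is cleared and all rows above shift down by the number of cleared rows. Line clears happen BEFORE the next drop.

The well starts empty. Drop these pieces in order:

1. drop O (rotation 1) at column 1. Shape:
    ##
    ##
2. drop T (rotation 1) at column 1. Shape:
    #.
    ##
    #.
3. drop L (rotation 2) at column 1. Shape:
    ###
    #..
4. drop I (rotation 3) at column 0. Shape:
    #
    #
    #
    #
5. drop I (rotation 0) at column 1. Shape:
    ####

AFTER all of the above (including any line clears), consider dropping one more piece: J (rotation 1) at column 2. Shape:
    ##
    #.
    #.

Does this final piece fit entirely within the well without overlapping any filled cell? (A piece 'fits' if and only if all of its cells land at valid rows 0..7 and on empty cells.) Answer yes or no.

Drop 1: O rot1 at col 1 lands with bottom-row=0; cleared 0 line(s) (total 0); column heights now [0 2 2 0 0], max=2
Drop 2: T rot1 at col 1 lands with bottom-row=2; cleared 0 line(s) (total 0); column heights now [0 5 4 0 0], max=5
Drop 3: L rot2 at col 1 lands with bottom-row=5; cleared 0 line(s) (total 0); column heights now [0 7 7 7 0], max=7
Drop 4: I rot3 at col 0 lands with bottom-row=0; cleared 0 line(s) (total 0); column heights now [4 7 7 7 0], max=7
Drop 5: I rot0 at col 1 lands with bottom-row=7; cleared 0 line(s) (total 0); column heights now [4 8 8 8 8], max=8
Test piece J rot1 at col 2 (width 2): heights before test = [4 8 8 8 8]; fits = False

Answer: no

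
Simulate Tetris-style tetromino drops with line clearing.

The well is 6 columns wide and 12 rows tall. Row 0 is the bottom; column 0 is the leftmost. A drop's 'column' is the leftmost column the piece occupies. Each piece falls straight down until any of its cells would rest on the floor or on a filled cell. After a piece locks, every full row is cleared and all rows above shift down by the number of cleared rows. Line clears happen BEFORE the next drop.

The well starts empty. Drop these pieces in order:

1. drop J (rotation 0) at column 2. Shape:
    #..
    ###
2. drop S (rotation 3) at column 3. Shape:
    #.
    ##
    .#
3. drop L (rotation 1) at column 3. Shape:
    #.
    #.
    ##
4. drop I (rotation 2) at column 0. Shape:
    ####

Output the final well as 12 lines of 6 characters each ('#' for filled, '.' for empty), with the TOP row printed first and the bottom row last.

Drop 1: J rot0 at col 2 lands with bottom-row=0; cleared 0 line(s) (total 0); column heights now [0 0 2 1 1 0], max=2
Drop 2: S rot3 at col 3 lands with bottom-row=1; cleared 0 line(s) (total 0); column heights now [0 0 2 4 3 0], max=4
Drop 3: L rot1 at col 3 lands with bottom-row=4; cleared 0 line(s) (total 0); column heights now [0 0 2 7 5 0], max=7
Drop 4: I rot2 at col 0 lands with bottom-row=7; cleared 0 line(s) (total 0); column heights now [8 8 8 8 5 0], max=8

Answer: ......
......
......
......
####..
...#..
...#..
...##.
...#..
...##.
..#.#.
..###.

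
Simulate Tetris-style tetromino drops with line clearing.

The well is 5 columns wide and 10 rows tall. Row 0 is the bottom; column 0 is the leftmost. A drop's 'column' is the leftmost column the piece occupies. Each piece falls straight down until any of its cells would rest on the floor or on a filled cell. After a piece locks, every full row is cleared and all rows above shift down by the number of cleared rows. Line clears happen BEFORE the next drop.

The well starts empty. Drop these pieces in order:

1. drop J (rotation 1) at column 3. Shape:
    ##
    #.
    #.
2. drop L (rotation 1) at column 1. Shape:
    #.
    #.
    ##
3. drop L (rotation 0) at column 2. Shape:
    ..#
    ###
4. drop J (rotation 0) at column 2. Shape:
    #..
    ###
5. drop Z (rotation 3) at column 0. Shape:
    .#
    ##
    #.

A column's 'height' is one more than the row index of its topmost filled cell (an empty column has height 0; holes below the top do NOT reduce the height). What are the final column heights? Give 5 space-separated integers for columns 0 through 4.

Answer: 3 4 6 5 5

Derivation:
Drop 1: J rot1 at col 3 lands with bottom-row=0; cleared 0 line(s) (total 0); column heights now [0 0 0 3 3], max=3
Drop 2: L rot1 at col 1 lands with bottom-row=0; cleared 0 line(s) (total 0); column heights now [0 3 1 3 3], max=3
Drop 3: L rot0 at col 2 lands with bottom-row=3; cleared 0 line(s) (total 0); column heights now [0 3 4 4 5], max=5
Drop 4: J rot0 at col 2 lands with bottom-row=5; cleared 0 line(s) (total 0); column heights now [0 3 7 6 6], max=7
Drop 5: Z rot3 at col 0 lands with bottom-row=2; cleared 1 line(s) (total 1); column heights now [3 4 6 5 5], max=6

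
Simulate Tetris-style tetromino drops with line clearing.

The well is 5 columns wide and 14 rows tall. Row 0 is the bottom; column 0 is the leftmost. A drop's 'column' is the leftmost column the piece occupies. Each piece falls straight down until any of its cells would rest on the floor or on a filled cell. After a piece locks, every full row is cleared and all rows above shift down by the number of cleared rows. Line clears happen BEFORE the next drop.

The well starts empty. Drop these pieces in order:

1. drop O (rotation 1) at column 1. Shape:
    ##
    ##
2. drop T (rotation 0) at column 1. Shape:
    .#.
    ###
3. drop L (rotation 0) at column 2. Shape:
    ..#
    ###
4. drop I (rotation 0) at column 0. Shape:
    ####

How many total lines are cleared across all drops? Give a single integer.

Drop 1: O rot1 at col 1 lands with bottom-row=0; cleared 0 line(s) (total 0); column heights now [0 2 2 0 0], max=2
Drop 2: T rot0 at col 1 lands with bottom-row=2; cleared 0 line(s) (total 0); column heights now [0 3 4 3 0], max=4
Drop 3: L rot0 at col 2 lands with bottom-row=4; cleared 0 line(s) (total 0); column heights now [0 3 5 5 6], max=6
Drop 4: I rot0 at col 0 lands with bottom-row=5; cleared 1 line(s) (total 1); column heights now [0 3 5 5 5], max=5

Answer: 1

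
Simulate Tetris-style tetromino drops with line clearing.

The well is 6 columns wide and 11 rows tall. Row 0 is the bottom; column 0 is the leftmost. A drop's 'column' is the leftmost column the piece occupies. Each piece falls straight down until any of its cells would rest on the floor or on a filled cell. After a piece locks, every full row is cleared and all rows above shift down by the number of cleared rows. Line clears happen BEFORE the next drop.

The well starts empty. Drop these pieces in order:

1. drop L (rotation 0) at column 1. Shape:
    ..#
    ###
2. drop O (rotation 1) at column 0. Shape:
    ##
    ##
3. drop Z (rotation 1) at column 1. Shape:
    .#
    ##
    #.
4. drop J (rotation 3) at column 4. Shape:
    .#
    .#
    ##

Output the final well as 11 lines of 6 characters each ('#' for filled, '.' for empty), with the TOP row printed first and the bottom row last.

Answer: ......
......
......
......
......
..#...
.##...
.#....
##...#
##.#.#
.#####

Derivation:
Drop 1: L rot0 at col 1 lands with bottom-row=0; cleared 0 line(s) (total 0); column heights now [0 1 1 2 0 0], max=2
Drop 2: O rot1 at col 0 lands with bottom-row=1; cleared 0 line(s) (total 0); column heights now [3 3 1 2 0 0], max=3
Drop 3: Z rot1 at col 1 lands with bottom-row=3; cleared 0 line(s) (total 0); column heights now [3 5 6 2 0 0], max=6
Drop 4: J rot3 at col 4 lands with bottom-row=0; cleared 0 line(s) (total 0); column heights now [3 5 6 2 1 3], max=6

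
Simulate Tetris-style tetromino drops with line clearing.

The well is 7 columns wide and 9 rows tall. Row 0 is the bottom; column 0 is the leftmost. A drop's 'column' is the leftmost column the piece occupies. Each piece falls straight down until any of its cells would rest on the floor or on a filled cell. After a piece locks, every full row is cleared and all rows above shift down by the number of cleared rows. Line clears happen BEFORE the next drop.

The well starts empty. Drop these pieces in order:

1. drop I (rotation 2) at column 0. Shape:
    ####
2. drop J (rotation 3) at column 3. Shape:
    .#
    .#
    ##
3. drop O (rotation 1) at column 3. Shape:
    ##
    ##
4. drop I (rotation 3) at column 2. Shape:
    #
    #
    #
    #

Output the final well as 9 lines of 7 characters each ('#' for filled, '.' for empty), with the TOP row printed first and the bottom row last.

Answer: .......
.......
.......
...##..
..###..
..#.#..
..#.#..
..###..
####...

Derivation:
Drop 1: I rot2 at col 0 lands with bottom-row=0; cleared 0 line(s) (total 0); column heights now [1 1 1 1 0 0 0], max=1
Drop 2: J rot3 at col 3 lands with bottom-row=1; cleared 0 line(s) (total 0); column heights now [1 1 1 2 4 0 0], max=4
Drop 3: O rot1 at col 3 lands with bottom-row=4; cleared 0 line(s) (total 0); column heights now [1 1 1 6 6 0 0], max=6
Drop 4: I rot3 at col 2 lands with bottom-row=1; cleared 0 line(s) (total 0); column heights now [1 1 5 6 6 0 0], max=6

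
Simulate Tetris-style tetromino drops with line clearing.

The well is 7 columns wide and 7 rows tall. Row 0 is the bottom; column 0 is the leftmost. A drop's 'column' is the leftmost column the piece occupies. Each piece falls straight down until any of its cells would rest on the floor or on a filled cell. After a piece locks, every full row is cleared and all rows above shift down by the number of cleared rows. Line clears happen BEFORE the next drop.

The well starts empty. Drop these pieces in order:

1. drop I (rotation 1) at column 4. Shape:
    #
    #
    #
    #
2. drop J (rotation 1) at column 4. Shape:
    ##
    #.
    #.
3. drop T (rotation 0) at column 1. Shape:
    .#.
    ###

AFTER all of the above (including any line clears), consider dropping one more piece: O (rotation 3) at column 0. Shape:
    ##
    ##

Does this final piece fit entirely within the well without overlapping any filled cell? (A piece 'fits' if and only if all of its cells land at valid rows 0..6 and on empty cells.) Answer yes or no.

Drop 1: I rot1 at col 4 lands with bottom-row=0; cleared 0 line(s) (total 0); column heights now [0 0 0 0 4 0 0], max=4
Drop 2: J rot1 at col 4 lands with bottom-row=4; cleared 0 line(s) (total 0); column heights now [0 0 0 0 7 7 0], max=7
Drop 3: T rot0 at col 1 lands with bottom-row=0; cleared 0 line(s) (total 0); column heights now [0 1 2 1 7 7 0], max=7
Test piece O rot3 at col 0 (width 2): heights before test = [0 1 2 1 7 7 0]; fits = True

Answer: yes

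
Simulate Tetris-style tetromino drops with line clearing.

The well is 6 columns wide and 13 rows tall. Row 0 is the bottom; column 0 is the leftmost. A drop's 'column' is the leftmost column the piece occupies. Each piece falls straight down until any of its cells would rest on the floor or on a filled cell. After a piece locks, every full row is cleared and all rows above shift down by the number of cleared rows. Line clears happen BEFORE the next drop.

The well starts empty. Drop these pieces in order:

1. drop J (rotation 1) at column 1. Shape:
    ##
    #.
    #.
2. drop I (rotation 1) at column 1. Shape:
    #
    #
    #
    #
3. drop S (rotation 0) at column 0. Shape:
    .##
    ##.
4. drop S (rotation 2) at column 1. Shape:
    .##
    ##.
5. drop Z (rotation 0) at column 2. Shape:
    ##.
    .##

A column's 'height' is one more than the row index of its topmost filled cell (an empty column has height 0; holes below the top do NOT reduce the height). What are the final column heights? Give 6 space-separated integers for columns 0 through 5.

Answer: 8 10 13 13 12 0

Derivation:
Drop 1: J rot1 at col 1 lands with bottom-row=0; cleared 0 line(s) (total 0); column heights now [0 3 3 0 0 0], max=3
Drop 2: I rot1 at col 1 lands with bottom-row=3; cleared 0 line(s) (total 0); column heights now [0 7 3 0 0 0], max=7
Drop 3: S rot0 at col 0 lands with bottom-row=7; cleared 0 line(s) (total 0); column heights now [8 9 9 0 0 0], max=9
Drop 4: S rot2 at col 1 lands with bottom-row=9; cleared 0 line(s) (total 0); column heights now [8 10 11 11 0 0], max=11
Drop 5: Z rot0 at col 2 lands with bottom-row=11; cleared 0 line(s) (total 0); column heights now [8 10 13 13 12 0], max=13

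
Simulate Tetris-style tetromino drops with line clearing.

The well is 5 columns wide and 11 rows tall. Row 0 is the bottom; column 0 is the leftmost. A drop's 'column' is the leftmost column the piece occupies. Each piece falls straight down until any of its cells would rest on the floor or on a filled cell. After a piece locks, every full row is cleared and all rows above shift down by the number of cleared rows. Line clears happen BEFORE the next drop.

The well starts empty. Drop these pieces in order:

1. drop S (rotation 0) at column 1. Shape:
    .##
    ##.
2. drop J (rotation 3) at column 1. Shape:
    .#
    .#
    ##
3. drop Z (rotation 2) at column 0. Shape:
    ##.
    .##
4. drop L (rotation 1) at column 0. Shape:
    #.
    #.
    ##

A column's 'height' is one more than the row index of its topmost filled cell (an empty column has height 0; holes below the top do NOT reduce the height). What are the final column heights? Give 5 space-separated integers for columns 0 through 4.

Drop 1: S rot0 at col 1 lands with bottom-row=0; cleared 0 line(s) (total 0); column heights now [0 1 2 2 0], max=2
Drop 2: J rot3 at col 1 lands with bottom-row=2; cleared 0 line(s) (total 0); column heights now [0 3 5 2 0], max=5
Drop 3: Z rot2 at col 0 lands with bottom-row=5; cleared 0 line(s) (total 0); column heights now [7 7 6 2 0], max=7
Drop 4: L rot1 at col 0 lands with bottom-row=7; cleared 0 line(s) (total 0); column heights now [10 8 6 2 0], max=10

Answer: 10 8 6 2 0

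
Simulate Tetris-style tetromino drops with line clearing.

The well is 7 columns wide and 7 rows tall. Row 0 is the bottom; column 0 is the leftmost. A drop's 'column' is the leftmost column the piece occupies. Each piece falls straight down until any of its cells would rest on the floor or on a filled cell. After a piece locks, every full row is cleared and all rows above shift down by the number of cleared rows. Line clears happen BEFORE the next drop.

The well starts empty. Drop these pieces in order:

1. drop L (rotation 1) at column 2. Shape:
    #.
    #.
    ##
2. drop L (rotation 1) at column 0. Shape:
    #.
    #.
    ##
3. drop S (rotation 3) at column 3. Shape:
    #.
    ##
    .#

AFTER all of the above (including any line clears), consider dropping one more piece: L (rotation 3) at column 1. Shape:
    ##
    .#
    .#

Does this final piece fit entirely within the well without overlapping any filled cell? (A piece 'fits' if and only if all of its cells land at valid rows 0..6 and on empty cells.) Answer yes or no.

Answer: yes

Derivation:
Drop 1: L rot1 at col 2 lands with bottom-row=0; cleared 0 line(s) (total 0); column heights now [0 0 3 1 0 0 0], max=3
Drop 2: L rot1 at col 0 lands with bottom-row=0; cleared 0 line(s) (total 0); column heights now [3 1 3 1 0 0 0], max=3
Drop 3: S rot3 at col 3 lands with bottom-row=0; cleared 0 line(s) (total 0); column heights now [3 1 3 3 2 0 0], max=3
Test piece L rot3 at col 1 (width 2): heights before test = [3 1 3 3 2 0 0]; fits = True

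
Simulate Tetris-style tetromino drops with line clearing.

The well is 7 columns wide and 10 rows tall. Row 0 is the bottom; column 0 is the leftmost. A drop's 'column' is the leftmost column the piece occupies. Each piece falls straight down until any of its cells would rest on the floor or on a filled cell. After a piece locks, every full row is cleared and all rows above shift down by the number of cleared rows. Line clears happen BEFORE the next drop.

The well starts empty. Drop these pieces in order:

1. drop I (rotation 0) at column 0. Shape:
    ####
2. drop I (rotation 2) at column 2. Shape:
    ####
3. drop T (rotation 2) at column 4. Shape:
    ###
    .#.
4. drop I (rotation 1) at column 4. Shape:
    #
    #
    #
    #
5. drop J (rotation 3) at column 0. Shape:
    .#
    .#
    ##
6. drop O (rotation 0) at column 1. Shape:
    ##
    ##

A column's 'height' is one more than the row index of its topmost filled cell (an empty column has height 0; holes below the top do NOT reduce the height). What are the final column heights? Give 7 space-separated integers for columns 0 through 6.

Answer: 2 6 6 2 8 4 4

Derivation:
Drop 1: I rot0 at col 0 lands with bottom-row=0; cleared 0 line(s) (total 0); column heights now [1 1 1 1 0 0 0], max=1
Drop 2: I rot2 at col 2 lands with bottom-row=1; cleared 0 line(s) (total 0); column heights now [1 1 2 2 2 2 0], max=2
Drop 3: T rot2 at col 4 lands with bottom-row=2; cleared 0 line(s) (total 0); column heights now [1 1 2 2 4 4 4], max=4
Drop 4: I rot1 at col 4 lands with bottom-row=4; cleared 0 line(s) (total 0); column heights now [1 1 2 2 8 4 4], max=8
Drop 5: J rot3 at col 0 lands with bottom-row=1; cleared 0 line(s) (total 0); column heights now [2 4 2 2 8 4 4], max=8
Drop 6: O rot0 at col 1 lands with bottom-row=4; cleared 0 line(s) (total 0); column heights now [2 6 6 2 8 4 4], max=8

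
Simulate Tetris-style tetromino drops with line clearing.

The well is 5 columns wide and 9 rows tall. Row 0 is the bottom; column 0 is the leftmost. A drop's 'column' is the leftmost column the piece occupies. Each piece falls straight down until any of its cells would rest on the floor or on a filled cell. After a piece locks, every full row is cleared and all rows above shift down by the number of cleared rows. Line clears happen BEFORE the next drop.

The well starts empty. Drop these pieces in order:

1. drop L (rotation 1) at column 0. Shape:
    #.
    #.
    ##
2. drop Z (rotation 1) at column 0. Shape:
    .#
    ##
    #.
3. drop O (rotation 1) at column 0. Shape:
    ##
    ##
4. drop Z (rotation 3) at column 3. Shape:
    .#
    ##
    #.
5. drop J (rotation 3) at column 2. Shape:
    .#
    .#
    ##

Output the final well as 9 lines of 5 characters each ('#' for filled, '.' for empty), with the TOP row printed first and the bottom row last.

Drop 1: L rot1 at col 0 lands with bottom-row=0; cleared 0 line(s) (total 0); column heights now [3 1 0 0 0], max=3
Drop 2: Z rot1 at col 0 lands with bottom-row=3; cleared 0 line(s) (total 0); column heights now [5 6 0 0 0], max=6
Drop 3: O rot1 at col 0 lands with bottom-row=6; cleared 0 line(s) (total 0); column heights now [8 8 0 0 0], max=8
Drop 4: Z rot3 at col 3 lands with bottom-row=0; cleared 0 line(s) (total 0); column heights now [8 8 0 2 3], max=8
Drop 5: J rot3 at col 2 lands with bottom-row=2; cleared 0 line(s) (total 0); column heights now [8 8 3 5 3], max=8

Answer: .....
##...
##...
.#...
##.#.
#..#.
#.###
#..##
##.#.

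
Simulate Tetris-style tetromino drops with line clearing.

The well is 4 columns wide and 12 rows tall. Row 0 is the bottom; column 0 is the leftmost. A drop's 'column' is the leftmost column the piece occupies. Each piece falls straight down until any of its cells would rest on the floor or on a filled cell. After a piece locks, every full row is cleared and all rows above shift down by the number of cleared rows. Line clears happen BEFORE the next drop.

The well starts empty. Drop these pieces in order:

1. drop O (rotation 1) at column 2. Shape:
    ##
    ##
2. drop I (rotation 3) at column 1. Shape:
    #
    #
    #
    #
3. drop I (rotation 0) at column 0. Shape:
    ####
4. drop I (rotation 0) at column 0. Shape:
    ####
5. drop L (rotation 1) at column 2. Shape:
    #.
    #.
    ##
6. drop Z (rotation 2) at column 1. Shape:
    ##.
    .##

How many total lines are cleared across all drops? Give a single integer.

Drop 1: O rot1 at col 2 lands with bottom-row=0; cleared 0 line(s) (total 0); column heights now [0 0 2 2], max=2
Drop 2: I rot3 at col 1 lands with bottom-row=0; cleared 0 line(s) (total 0); column heights now [0 4 2 2], max=4
Drop 3: I rot0 at col 0 lands with bottom-row=4; cleared 1 line(s) (total 1); column heights now [0 4 2 2], max=4
Drop 4: I rot0 at col 0 lands with bottom-row=4; cleared 1 line(s) (total 2); column heights now [0 4 2 2], max=4
Drop 5: L rot1 at col 2 lands with bottom-row=2; cleared 0 line(s) (total 2); column heights now [0 4 5 3], max=5
Drop 6: Z rot2 at col 1 lands with bottom-row=5; cleared 0 line(s) (total 2); column heights now [0 7 7 6], max=7

Answer: 2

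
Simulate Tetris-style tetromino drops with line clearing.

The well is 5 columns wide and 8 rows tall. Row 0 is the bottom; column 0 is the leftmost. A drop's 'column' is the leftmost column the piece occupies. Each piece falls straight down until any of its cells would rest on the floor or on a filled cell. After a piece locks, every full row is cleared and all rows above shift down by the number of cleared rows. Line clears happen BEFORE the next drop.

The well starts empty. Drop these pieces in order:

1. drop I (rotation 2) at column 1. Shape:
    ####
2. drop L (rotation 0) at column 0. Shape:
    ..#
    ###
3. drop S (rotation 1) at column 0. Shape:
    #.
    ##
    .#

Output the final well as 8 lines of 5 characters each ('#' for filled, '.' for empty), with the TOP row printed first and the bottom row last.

Answer: .....
.....
.....
#....
##...
.##..
###..
.####

Derivation:
Drop 1: I rot2 at col 1 lands with bottom-row=0; cleared 0 line(s) (total 0); column heights now [0 1 1 1 1], max=1
Drop 2: L rot0 at col 0 lands with bottom-row=1; cleared 0 line(s) (total 0); column heights now [2 2 3 1 1], max=3
Drop 3: S rot1 at col 0 lands with bottom-row=2; cleared 0 line(s) (total 0); column heights now [5 4 3 1 1], max=5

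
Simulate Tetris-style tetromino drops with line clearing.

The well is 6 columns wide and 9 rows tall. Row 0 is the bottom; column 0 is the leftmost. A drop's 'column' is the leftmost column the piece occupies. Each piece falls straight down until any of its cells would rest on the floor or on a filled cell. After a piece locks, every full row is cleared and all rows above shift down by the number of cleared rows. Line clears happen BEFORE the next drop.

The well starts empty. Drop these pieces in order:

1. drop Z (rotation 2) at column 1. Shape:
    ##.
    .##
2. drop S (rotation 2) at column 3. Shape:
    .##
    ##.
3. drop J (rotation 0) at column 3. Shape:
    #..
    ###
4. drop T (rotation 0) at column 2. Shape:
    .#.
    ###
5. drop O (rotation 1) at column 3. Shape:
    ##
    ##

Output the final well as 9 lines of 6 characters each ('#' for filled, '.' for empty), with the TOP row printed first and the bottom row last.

Drop 1: Z rot2 at col 1 lands with bottom-row=0; cleared 0 line(s) (total 0); column heights now [0 2 2 1 0 0], max=2
Drop 2: S rot2 at col 3 lands with bottom-row=1; cleared 0 line(s) (total 0); column heights now [0 2 2 2 3 3], max=3
Drop 3: J rot0 at col 3 lands with bottom-row=3; cleared 0 line(s) (total 0); column heights now [0 2 2 5 4 4], max=5
Drop 4: T rot0 at col 2 lands with bottom-row=5; cleared 0 line(s) (total 0); column heights now [0 2 6 7 6 4], max=7
Drop 5: O rot1 at col 3 lands with bottom-row=7; cleared 0 line(s) (total 0); column heights now [0 2 6 9 9 4], max=9

Answer: ...##.
...##.
...#..
..###.
...#..
...###
....##
.####.
..##..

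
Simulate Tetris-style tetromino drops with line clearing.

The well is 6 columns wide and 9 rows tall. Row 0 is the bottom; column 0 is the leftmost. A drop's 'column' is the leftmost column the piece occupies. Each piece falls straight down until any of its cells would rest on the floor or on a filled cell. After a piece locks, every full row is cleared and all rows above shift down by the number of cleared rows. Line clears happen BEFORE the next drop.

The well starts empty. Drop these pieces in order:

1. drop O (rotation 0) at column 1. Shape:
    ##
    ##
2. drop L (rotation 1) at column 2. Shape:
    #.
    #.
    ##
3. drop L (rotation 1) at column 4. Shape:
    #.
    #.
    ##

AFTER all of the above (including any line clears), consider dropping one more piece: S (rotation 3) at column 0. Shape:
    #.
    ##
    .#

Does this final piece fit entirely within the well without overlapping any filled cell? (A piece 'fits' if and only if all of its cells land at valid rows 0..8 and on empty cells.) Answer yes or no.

Answer: yes

Derivation:
Drop 1: O rot0 at col 1 lands with bottom-row=0; cleared 0 line(s) (total 0); column heights now [0 2 2 0 0 0], max=2
Drop 2: L rot1 at col 2 lands with bottom-row=2; cleared 0 line(s) (total 0); column heights now [0 2 5 3 0 0], max=5
Drop 3: L rot1 at col 4 lands with bottom-row=0; cleared 0 line(s) (total 0); column heights now [0 2 5 3 3 1], max=5
Test piece S rot3 at col 0 (width 2): heights before test = [0 2 5 3 3 1]; fits = True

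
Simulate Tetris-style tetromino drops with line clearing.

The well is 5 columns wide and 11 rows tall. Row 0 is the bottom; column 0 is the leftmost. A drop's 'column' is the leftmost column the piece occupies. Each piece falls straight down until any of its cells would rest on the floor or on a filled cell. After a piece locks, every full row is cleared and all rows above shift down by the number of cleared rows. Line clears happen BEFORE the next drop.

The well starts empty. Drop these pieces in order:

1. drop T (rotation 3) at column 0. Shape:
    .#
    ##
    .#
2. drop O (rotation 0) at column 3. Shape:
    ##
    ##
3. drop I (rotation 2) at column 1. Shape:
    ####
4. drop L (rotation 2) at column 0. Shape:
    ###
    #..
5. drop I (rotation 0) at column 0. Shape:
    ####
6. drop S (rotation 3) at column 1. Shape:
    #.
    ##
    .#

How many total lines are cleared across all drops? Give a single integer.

Answer: 1

Derivation:
Drop 1: T rot3 at col 0 lands with bottom-row=0; cleared 0 line(s) (total 0); column heights now [2 3 0 0 0], max=3
Drop 2: O rot0 at col 3 lands with bottom-row=0; cleared 0 line(s) (total 0); column heights now [2 3 0 2 2], max=3
Drop 3: I rot2 at col 1 lands with bottom-row=3; cleared 0 line(s) (total 0); column heights now [2 4 4 4 4], max=4
Drop 4: L rot2 at col 0 lands with bottom-row=3; cleared 1 line(s) (total 1); column heights now [4 4 4 2 2], max=4
Drop 5: I rot0 at col 0 lands with bottom-row=4; cleared 0 line(s) (total 1); column heights now [5 5 5 5 2], max=5
Drop 6: S rot3 at col 1 lands with bottom-row=5; cleared 0 line(s) (total 1); column heights now [5 8 7 5 2], max=8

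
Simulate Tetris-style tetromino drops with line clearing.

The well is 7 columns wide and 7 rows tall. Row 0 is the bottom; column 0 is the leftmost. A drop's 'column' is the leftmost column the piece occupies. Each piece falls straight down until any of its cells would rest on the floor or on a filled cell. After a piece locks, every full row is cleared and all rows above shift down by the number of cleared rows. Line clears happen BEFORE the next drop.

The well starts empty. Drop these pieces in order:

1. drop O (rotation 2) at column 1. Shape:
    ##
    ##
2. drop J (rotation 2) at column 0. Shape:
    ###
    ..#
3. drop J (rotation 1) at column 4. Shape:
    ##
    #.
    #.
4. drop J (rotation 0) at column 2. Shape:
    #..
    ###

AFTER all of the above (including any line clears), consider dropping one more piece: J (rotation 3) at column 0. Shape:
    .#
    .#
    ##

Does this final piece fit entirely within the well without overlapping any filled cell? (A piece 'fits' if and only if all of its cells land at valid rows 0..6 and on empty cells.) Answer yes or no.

Drop 1: O rot2 at col 1 lands with bottom-row=0; cleared 0 line(s) (total 0); column heights now [0 2 2 0 0 0 0], max=2
Drop 2: J rot2 at col 0 lands with bottom-row=2; cleared 0 line(s) (total 0); column heights now [4 4 4 0 0 0 0], max=4
Drop 3: J rot1 at col 4 lands with bottom-row=0; cleared 0 line(s) (total 0); column heights now [4 4 4 0 3 3 0], max=4
Drop 4: J rot0 at col 2 lands with bottom-row=4; cleared 0 line(s) (total 0); column heights now [4 4 6 5 5 3 0], max=6
Test piece J rot3 at col 0 (width 2): heights before test = [4 4 6 5 5 3 0]; fits = True

Answer: yes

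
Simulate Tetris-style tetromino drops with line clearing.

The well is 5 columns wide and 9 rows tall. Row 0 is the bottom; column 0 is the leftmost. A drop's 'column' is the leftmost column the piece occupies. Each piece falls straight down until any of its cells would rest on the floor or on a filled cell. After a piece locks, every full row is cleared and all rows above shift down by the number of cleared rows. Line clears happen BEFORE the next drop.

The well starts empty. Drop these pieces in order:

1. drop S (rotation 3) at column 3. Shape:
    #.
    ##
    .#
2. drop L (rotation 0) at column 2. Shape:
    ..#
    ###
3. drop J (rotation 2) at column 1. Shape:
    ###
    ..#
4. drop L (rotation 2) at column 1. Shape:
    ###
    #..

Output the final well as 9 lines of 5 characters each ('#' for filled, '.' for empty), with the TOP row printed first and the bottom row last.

Answer: .....
.###.
.#...
.###.
...##
..###
...#.
...##
....#

Derivation:
Drop 1: S rot3 at col 3 lands with bottom-row=0; cleared 0 line(s) (total 0); column heights now [0 0 0 3 2], max=3
Drop 2: L rot0 at col 2 lands with bottom-row=3; cleared 0 line(s) (total 0); column heights now [0 0 4 4 5], max=5
Drop 3: J rot2 at col 1 lands with bottom-row=4; cleared 0 line(s) (total 0); column heights now [0 6 6 6 5], max=6
Drop 4: L rot2 at col 1 lands with bottom-row=6; cleared 0 line(s) (total 0); column heights now [0 8 8 8 5], max=8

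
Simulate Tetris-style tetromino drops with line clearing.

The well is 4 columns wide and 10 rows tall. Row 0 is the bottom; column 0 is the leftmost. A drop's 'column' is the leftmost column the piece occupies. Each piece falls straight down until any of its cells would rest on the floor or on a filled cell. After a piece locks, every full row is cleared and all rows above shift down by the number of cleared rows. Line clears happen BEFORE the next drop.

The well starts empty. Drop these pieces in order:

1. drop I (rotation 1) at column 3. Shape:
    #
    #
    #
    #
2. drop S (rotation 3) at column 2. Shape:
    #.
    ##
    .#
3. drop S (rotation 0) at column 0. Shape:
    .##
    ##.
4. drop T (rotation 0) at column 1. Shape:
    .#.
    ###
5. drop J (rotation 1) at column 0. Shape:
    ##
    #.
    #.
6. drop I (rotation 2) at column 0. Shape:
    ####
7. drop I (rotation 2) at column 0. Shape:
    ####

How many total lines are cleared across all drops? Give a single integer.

Answer: 3

Derivation:
Drop 1: I rot1 at col 3 lands with bottom-row=0; cleared 0 line(s) (total 0); column heights now [0 0 0 4], max=4
Drop 2: S rot3 at col 2 lands with bottom-row=4; cleared 0 line(s) (total 0); column heights now [0 0 7 6], max=7
Drop 3: S rot0 at col 0 lands with bottom-row=6; cleared 0 line(s) (total 0); column heights now [7 8 8 6], max=8
Drop 4: T rot0 at col 1 lands with bottom-row=8; cleared 0 line(s) (total 0); column heights now [7 9 10 9], max=10
Drop 5: J rot1 at col 0 lands with bottom-row=7; cleared 1 line(s) (total 1); column heights now [9 9 9 6], max=9
Drop 6: I rot2 at col 0 lands with bottom-row=9; cleared 1 line(s) (total 2); column heights now [9 9 9 6], max=9
Drop 7: I rot2 at col 0 lands with bottom-row=9; cleared 1 line(s) (total 3); column heights now [9 9 9 6], max=9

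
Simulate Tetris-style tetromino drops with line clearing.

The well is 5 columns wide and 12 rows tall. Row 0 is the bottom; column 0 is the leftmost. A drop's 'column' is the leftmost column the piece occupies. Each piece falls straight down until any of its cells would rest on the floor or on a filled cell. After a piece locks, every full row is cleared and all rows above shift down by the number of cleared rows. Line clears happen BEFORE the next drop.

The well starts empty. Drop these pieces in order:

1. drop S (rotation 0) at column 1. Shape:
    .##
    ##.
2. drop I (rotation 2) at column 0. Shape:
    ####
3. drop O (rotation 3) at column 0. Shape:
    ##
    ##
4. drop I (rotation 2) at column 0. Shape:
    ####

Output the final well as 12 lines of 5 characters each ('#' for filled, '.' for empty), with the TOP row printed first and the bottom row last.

Drop 1: S rot0 at col 1 lands with bottom-row=0; cleared 0 line(s) (total 0); column heights now [0 1 2 2 0], max=2
Drop 2: I rot2 at col 0 lands with bottom-row=2; cleared 0 line(s) (total 0); column heights now [3 3 3 3 0], max=3
Drop 3: O rot3 at col 0 lands with bottom-row=3; cleared 0 line(s) (total 0); column heights now [5 5 3 3 0], max=5
Drop 4: I rot2 at col 0 lands with bottom-row=5; cleared 0 line(s) (total 0); column heights now [6 6 6 6 0], max=6

Answer: .....
.....
.....
.....
.....
.....
####.
##...
##...
####.
..##.
.##..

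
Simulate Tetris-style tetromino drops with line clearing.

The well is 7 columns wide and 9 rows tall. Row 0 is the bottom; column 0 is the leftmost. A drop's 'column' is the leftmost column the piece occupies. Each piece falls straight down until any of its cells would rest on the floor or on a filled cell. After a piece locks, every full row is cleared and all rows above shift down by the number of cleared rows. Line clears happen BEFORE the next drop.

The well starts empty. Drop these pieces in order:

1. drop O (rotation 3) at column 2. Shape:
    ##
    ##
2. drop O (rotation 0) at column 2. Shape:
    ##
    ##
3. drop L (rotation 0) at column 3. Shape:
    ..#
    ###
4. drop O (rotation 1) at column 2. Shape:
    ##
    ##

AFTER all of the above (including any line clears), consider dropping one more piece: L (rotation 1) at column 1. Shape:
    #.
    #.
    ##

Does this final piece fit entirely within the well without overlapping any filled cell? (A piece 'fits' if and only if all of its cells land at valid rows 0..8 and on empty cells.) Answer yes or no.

Drop 1: O rot3 at col 2 lands with bottom-row=0; cleared 0 line(s) (total 0); column heights now [0 0 2 2 0 0 0], max=2
Drop 2: O rot0 at col 2 lands with bottom-row=2; cleared 0 line(s) (total 0); column heights now [0 0 4 4 0 0 0], max=4
Drop 3: L rot0 at col 3 lands with bottom-row=4; cleared 0 line(s) (total 0); column heights now [0 0 4 5 5 6 0], max=6
Drop 4: O rot1 at col 2 lands with bottom-row=5; cleared 0 line(s) (total 0); column heights now [0 0 7 7 5 6 0], max=7
Test piece L rot1 at col 1 (width 2): heights before test = [0 0 7 7 5 6 0]; fits = False

Answer: no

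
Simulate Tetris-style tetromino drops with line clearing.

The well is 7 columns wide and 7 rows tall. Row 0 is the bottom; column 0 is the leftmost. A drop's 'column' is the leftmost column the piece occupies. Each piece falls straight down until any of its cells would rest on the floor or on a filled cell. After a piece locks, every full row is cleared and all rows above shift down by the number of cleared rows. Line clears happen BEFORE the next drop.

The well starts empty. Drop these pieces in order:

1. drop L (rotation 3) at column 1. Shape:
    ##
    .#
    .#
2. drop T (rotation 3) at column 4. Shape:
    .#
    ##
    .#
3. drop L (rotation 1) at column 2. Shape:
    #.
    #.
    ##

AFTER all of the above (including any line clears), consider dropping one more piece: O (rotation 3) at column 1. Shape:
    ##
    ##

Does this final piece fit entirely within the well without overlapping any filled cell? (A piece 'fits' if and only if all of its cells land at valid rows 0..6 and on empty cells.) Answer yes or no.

Drop 1: L rot3 at col 1 lands with bottom-row=0; cleared 0 line(s) (total 0); column heights now [0 3 3 0 0 0 0], max=3
Drop 2: T rot3 at col 4 lands with bottom-row=0; cleared 0 line(s) (total 0); column heights now [0 3 3 0 2 3 0], max=3
Drop 3: L rot1 at col 2 lands with bottom-row=3; cleared 0 line(s) (total 0); column heights now [0 3 6 4 2 3 0], max=6
Test piece O rot3 at col 1 (width 2): heights before test = [0 3 6 4 2 3 0]; fits = False

Answer: no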